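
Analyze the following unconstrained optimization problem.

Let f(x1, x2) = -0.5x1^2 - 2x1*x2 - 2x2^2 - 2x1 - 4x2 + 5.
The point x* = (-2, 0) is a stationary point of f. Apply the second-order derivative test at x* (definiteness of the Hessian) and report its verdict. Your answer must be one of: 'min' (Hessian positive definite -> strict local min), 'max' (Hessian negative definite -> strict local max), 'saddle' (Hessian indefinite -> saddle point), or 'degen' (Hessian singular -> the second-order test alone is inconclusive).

Compute the Hessian H = grad^2 f:
  H = [[-1, -2], [-2, -4]]
Verify stationarity: grad f(x*) = H x* + g = (0, 0).
Eigenvalues of H: -5, 0.
H has a zero eigenvalue (singular; negative semidefinite but not definite), so H is neither positive definite, negative definite, nor indefinite. The second-order test alone is inconclusive -> degen.
(Indeed, f is constant along the null direction of H through x*, so x* is not a strict local extremum.)

degen


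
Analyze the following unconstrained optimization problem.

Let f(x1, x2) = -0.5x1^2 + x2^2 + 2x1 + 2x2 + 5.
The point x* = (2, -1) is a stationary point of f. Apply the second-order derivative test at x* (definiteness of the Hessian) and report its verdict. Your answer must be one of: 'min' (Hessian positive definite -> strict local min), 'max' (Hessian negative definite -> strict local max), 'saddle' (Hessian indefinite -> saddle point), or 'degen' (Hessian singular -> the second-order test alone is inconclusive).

Compute the Hessian H = grad^2 f:
  H = [[-1, 0], [0, 2]]
Verify stationarity: grad f(x*) = H x* + g = (0, 0).
Eigenvalues of H: -1, 2.
Eigenvalues have mixed signs, so H is indefinite -> x* is a saddle point.

saddle


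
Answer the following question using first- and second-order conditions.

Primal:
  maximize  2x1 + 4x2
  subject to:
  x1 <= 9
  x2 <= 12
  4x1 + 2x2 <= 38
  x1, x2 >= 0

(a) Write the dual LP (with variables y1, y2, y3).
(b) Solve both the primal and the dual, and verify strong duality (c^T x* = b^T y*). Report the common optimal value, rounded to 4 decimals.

The standard primal-dual pair for 'max c^T x s.t. A x <= b, x >= 0' is:
  Dual:  min b^T y  s.t.  A^T y >= c,  y >= 0.

So the dual LP is:
  minimize  9y1 + 12y2 + 38y3
  subject to:
    y1 + 4y3 >= 2
    y2 + 2y3 >= 4
    y1, y2, y3 >= 0

Solving the primal: x* = (3.5, 12).
  primal value c^T x* = 55.
Solving the dual: y* = (0, 3, 0.5).
  dual value b^T y* = 55.
Strong duality: c^T x* = b^T y*. Confirmed.

55


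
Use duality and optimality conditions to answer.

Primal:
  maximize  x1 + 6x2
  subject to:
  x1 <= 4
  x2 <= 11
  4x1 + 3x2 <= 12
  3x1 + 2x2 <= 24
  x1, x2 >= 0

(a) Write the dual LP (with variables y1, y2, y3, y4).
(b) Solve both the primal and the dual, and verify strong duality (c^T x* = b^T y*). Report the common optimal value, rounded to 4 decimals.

The standard primal-dual pair for 'max c^T x s.t. A x <= b, x >= 0' is:
  Dual:  min b^T y  s.t.  A^T y >= c,  y >= 0.

So the dual LP is:
  minimize  4y1 + 11y2 + 12y3 + 24y4
  subject to:
    y1 + 4y3 + 3y4 >= 1
    y2 + 3y3 + 2y4 >= 6
    y1, y2, y3, y4 >= 0

Solving the primal: x* = (0, 4).
  primal value c^T x* = 24.
Solving the dual: y* = (0, 0, 2, 0).
  dual value b^T y* = 24.
Strong duality: c^T x* = b^T y*. Confirmed.

24


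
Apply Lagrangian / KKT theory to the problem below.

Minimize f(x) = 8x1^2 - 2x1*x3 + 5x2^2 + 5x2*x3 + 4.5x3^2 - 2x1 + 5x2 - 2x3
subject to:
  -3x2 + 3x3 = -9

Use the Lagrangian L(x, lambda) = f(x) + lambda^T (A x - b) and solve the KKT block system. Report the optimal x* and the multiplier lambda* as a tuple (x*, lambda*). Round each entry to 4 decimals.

Form the Lagrangian:
  L(x, lambda) = (1/2) x^T Q x + c^T x + lambda^T (A x - b)
Stationarity (grad_x L = 0): Q x + c + A^T lambda = 0.
Primal feasibility: A x = b.

This gives the KKT block system:
  [ Q   A^T ] [ x     ]   [-c ]
  [ A    0  ] [ lambda ] = [ b ]

Solving the linear system:
  x*      = (-0.0826, 1.3391, -1.6609)
  lambda* = (3.3623)
  f(x*)   = 20.2217

x* = (-0.0826, 1.3391, -1.6609), lambda* = (3.3623)


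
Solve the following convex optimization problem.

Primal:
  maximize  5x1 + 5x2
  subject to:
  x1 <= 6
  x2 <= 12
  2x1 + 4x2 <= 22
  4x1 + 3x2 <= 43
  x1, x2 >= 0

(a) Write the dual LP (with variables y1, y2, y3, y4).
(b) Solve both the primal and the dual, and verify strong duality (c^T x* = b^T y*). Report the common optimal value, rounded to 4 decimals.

The standard primal-dual pair for 'max c^T x s.t. A x <= b, x >= 0' is:
  Dual:  min b^T y  s.t.  A^T y >= c,  y >= 0.

So the dual LP is:
  minimize  6y1 + 12y2 + 22y3 + 43y4
  subject to:
    y1 + 2y3 + 4y4 >= 5
    y2 + 4y3 + 3y4 >= 5
    y1, y2, y3, y4 >= 0

Solving the primal: x* = (6, 2.5).
  primal value c^T x* = 42.5.
Solving the dual: y* = (2.5, 0, 1.25, 0).
  dual value b^T y* = 42.5.
Strong duality: c^T x* = b^T y*. Confirmed.

42.5


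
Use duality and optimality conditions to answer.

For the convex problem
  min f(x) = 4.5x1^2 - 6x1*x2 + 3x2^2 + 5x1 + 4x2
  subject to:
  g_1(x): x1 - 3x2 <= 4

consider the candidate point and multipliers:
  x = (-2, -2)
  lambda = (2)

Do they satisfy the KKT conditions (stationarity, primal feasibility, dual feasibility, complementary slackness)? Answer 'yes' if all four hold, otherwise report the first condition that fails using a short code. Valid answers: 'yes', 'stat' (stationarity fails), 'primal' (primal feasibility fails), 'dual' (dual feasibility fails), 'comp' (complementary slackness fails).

Gradient of f: grad f(x) = Q x + c = (-1, 4)
Constraint values g_i(x) = a_i^T x - b_i:
  g_1((-2, -2)) = 0
Stationarity residual: grad f(x) + sum_i lambda_i a_i = (1, -2)
  -> stationarity FAILS
Primal feasibility (all g_i <= 0): OK
Dual feasibility (all lambda_i >= 0): OK
Complementary slackness (lambda_i * g_i(x) = 0 for all i): OK

Verdict: the first failing condition is stationarity -> stat.

stat


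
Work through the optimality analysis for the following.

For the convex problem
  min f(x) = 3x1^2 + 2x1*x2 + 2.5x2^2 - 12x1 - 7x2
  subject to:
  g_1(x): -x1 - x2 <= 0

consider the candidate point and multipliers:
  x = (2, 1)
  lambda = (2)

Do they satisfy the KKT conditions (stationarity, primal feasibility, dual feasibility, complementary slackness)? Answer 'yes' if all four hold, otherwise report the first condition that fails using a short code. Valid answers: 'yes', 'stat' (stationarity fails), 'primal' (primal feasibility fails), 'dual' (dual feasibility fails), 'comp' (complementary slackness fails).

Gradient of f: grad f(x) = Q x + c = (2, 2)
Constraint values g_i(x) = a_i^T x - b_i:
  g_1((2, 1)) = -3
Stationarity residual: grad f(x) + sum_i lambda_i a_i = (0, 0)
  -> stationarity OK
Primal feasibility (all g_i <= 0): OK
Dual feasibility (all lambda_i >= 0): OK
Complementary slackness (lambda_i * g_i(x) = 0 for all i): FAILS

Verdict: the first failing condition is complementary_slackness -> comp.

comp


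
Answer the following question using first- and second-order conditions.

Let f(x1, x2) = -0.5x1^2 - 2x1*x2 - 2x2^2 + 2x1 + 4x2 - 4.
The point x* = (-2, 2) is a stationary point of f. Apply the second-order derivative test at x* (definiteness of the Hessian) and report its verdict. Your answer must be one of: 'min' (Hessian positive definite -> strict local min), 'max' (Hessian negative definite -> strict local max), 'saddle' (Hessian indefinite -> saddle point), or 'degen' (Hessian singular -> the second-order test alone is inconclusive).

Compute the Hessian H = grad^2 f:
  H = [[-1, -2], [-2, -4]]
Verify stationarity: grad f(x*) = H x* + g = (0, 0).
Eigenvalues of H: -5, 0.
H has a zero eigenvalue (singular; negative semidefinite but not definite), so H is neither positive definite, negative definite, nor indefinite. The second-order test alone is inconclusive -> degen.
(Indeed, f is constant along the null direction of H through x*, so x* is not a strict local extremum.)

degen


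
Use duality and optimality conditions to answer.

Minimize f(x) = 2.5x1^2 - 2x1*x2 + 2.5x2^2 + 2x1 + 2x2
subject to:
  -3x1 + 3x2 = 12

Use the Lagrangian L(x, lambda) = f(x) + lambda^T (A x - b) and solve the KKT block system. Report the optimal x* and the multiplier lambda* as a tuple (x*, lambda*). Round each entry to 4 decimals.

Form the Lagrangian:
  L(x, lambda) = (1/2) x^T Q x + c^T x + lambda^T (A x - b)
Stationarity (grad_x L = 0): Q x + c + A^T lambda = 0.
Primal feasibility: A x = b.

This gives the KKT block system:
  [ Q   A^T ] [ x     ]   [-c ]
  [ A    0  ] [ lambda ] = [ b ]

Solving the linear system:
  x*      = (-2.6667, 1.3333)
  lambda* = (-4.6667)
  f(x*)   = 26.6667

x* = (-2.6667, 1.3333), lambda* = (-4.6667)


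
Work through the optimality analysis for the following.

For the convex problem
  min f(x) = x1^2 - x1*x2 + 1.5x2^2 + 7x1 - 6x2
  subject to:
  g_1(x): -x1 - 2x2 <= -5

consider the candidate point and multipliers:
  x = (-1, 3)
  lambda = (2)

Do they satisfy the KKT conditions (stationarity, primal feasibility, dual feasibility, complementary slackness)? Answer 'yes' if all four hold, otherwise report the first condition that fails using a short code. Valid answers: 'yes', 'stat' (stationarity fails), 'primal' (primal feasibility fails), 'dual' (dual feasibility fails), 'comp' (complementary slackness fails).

Gradient of f: grad f(x) = Q x + c = (2, 4)
Constraint values g_i(x) = a_i^T x - b_i:
  g_1((-1, 3)) = 0
Stationarity residual: grad f(x) + sum_i lambda_i a_i = (0, 0)
  -> stationarity OK
Primal feasibility (all g_i <= 0): OK
Dual feasibility (all lambda_i >= 0): OK
Complementary slackness (lambda_i * g_i(x) = 0 for all i): OK

Verdict: yes, KKT holds.

yes


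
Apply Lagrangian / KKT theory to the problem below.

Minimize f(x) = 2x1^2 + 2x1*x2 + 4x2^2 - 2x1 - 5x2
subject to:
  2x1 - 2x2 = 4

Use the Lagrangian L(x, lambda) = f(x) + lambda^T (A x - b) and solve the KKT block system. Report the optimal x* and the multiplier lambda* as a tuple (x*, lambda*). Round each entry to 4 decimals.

Form the Lagrangian:
  L(x, lambda) = (1/2) x^T Q x + c^T x + lambda^T (A x - b)
Stationarity (grad_x L = 0): Q x + c + A^T lambda = 0.
Primal feasibility: A x = b.

This gives the KKT block system:
  [ Q   A^T ] [ x     ]   [-c ]
  [ A    0  ] [ lambda ] = [ b ]

Solving the linear system:
  x*      = (1.6875, -0.3125)
  lambda* = (-2.0625)
  f(x*)   = 3.2188

x* = (1.6875, -0.3125), lambda* = (-2.0625)


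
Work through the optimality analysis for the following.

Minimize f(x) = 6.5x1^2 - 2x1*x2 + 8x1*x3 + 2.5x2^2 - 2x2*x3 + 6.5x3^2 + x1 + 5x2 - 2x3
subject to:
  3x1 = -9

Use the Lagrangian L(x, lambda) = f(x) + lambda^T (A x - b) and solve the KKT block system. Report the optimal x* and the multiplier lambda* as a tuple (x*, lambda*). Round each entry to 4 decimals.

Form the Lagrangian:
  L(x, lambda) = (1/2) x^T Q x + c^T x + lambda^T (A x - b)
Stationarity (grad_x L = 0): Q x + c + A^T lambda = 0.
Primal feasibility: A x = b.

This gives the KKT block system:
  [ Q   A^T ] [ x     ]   [-c ]
  [ A    0  ] [ lambda ] = [ b ]

Solving the linear system:
  x*      = (-3, -1.4918, 1.7705)
  lambda* = (6.9508)
  f(x*)   = 24.2787

x* = (-3, -1.4918, 1.7705), lambda* = (6.9508)


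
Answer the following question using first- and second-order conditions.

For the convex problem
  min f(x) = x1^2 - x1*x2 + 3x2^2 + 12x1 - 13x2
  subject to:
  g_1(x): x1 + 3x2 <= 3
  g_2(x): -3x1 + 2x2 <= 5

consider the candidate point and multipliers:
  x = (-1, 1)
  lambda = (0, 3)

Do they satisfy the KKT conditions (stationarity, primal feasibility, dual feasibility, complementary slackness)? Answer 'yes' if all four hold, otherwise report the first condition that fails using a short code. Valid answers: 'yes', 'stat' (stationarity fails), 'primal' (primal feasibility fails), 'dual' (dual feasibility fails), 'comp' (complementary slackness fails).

Gradient of f: grad f(x) = Q x + c = (9, -6)
Constraint values g_i(x) = a_i^T x - b_i:
  g_1((-1, 1)) = -1
  g_2((-1, 1)) = 0
Stationarity residual: grad f(x) + sum_i lambda_i a_i = (0, 0)
  -> stationarity OK
Primal feasibility (all g_i <= 0): OK
Dual feasibility (all lambda_i >= 0): OK
Complementary slackness (lambda_i * g_i(x) = 0 for all i): OK

Verdict: yes, KKT holds.

yes


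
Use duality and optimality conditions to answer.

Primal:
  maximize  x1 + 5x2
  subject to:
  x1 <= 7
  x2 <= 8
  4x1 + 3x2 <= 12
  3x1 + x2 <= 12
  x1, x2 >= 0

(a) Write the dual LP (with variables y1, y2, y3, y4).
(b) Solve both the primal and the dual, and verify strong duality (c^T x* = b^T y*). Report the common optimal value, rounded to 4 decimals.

The standard primal-dual pair for 'max c^T x s.t. A x <= b, x >= 0' is:
  Dual:  min b^T y  s.t.  A^T y >= c,  y >= 0.

So the dual LP is:
  minimize  7y1 + 8y2 + 12y3 + 12y4
  subject to:
    y1 + 4y3 + 3y4 >= 1
    y2 + 3y3 + y4 >= 5
    y1, y2, y3, y4 >= 0

Solving the primal: x* = (0, 4).
  primal value c^T x* = 20.
Solving the dual: y* = (0, 0, 1.6667, 0).
  dual value b^T y* = 20.
Strong duality: c^T x* = b^T y*. Confirmed.

20


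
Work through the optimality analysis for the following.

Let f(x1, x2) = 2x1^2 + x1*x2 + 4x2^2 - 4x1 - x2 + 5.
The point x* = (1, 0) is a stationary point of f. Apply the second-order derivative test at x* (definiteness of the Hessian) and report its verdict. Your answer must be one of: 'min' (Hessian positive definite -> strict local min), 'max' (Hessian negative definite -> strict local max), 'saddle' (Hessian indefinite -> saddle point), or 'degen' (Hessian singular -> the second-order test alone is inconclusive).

Compute the Hessian H = grad^2 f:
  H = [[4, 1], [1, 8]]
Verify stationarity: grad f(x*) = H x* + g = (0, 0).
Eigenvalues of H: 3.7639, 8.2361.
Both eigenvalues > 0, so H is positive definite -> x* is a strict local min.

min


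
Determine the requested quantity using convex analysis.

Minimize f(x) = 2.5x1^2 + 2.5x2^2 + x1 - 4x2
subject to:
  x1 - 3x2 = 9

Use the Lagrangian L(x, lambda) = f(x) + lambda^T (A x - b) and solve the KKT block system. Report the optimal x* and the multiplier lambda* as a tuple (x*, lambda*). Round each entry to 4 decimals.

Form the Lagrangian:
  L(x, lambda) = (1/2) x^T Q x + c^T x + lambda^T (A x - b)
Stationarity (grad_x L = 0): Q x + c + A^T lambda = 0.
Primal feasibility: A x = b.

This gives the KKT block system:
  [ Q   A^T ] [ x     ]   [-c ]
  [ A    0  ] [ lambda ] = [ b ]

Solving the linear system:
  x*      = (0.96, -2.68)
  lambda* = (-5.8)
  f(x*)   = 31.94

x* = (0.96, -2.68), lambda* = (-5.8)


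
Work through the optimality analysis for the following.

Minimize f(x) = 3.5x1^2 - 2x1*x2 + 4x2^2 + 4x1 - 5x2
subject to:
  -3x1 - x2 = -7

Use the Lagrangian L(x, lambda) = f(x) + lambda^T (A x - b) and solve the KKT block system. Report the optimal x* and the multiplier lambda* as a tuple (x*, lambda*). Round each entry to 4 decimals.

Form the Lagrangian:
  L(x, lambda) = (1/2) x^T Q x + c^T x + lambda^T (A x - b)
Stationarity (grad_x L = 0): Q x + c + A^T lambda = 0.
Primal feasibility: A x = b.

This gives the KKT block system:
  [ Q   A^T ] [ x     ]   [-c ]
  [ A    0  ] [ lambda ] = [ b ]

Solving the linear system:
  x*      = (1.7912, 1.6264)
  lambda* = (4.4286)
  f(x*)   = 15.0165

x* = (1.7912, 1.6264), lambda* = (4.4286)


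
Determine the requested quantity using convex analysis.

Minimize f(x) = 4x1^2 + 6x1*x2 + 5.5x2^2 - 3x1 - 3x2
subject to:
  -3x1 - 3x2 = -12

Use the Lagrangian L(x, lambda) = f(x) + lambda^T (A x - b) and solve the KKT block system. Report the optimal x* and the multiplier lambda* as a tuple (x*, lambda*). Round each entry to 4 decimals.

Form the Lagrangian:
  L(x, lambda) = (1/2) x^T Q x + c^T x + lambda^T (A x - b)
Stationarity (grad_x L = 0): Q x + c + A^T lambda = 0.
Primal feasibility: A x = b.

This gives the KKT block system:
  [ Q   A^T ] [ x     ]   [-c ]
  [ A    0  ] [ lambda ] = [ b ]

Solving the linear system:
  x*      = (2.8571, 1.1429)
  lambda* = (8.9048)
  f(x*)   = 47.4286

x* = (2.8571, 1.1429), lambda* = (8.9048)


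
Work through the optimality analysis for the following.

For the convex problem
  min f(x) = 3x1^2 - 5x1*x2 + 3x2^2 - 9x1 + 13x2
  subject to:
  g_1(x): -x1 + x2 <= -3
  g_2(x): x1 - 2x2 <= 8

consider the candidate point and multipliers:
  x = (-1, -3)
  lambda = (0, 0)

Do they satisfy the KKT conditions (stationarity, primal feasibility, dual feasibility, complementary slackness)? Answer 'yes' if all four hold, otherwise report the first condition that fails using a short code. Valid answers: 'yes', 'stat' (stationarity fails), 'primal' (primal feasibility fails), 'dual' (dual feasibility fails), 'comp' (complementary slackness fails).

Gradient of f: grad f(x) = Q x + c = (0, 0)
Constraint values g_i(x) = a_i^T x - b_i:
  g_1((-1, -3)) = 1
  g_2((-1, -3)) = -3
Stationarity residual: grad f(x) + sum_i lambda_i a_i = (0, 0)
  -> stationarity OK
Primal feasibility (all g_i <= 0): FAILS
Dual feasibility (all lambda_i >= 0): OK
Complementary slackness (lambda_i * g_i(x) = 0 for all i): OK

Verdict: the first failing condition is primal_feasibility -> primal.

primal


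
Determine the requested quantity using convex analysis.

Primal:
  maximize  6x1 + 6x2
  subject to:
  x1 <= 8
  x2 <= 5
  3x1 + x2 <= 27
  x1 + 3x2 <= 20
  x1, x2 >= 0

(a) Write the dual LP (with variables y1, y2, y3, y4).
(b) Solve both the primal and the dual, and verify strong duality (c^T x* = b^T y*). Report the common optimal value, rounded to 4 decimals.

The standard primal-dual pair for 'max c^T x s.t. A x <= b, x >= 0' is:
  Dual:  min b^T y  s.t.  A^T y >= c,  y >= 0.

So the dual LP is:
  minimize  8y1 + 5y2 + 27y3 + 20y4
  subject to:
    y1 + 3y3 + y4 >= 6
    y2 + y3 + 3y4 >= 6
    y1, y2, y3, y4 >= 0

Solving the primal: x* = (7.625, 4.125).
  primal value c^T x* = 70.5.
Solving the dual: y* = (0, 0, 1.5, 1.5).
  dual value b^T y* = 70.5.
Strong duality: c^T x* = b^T y*. Confirmed.

70.5


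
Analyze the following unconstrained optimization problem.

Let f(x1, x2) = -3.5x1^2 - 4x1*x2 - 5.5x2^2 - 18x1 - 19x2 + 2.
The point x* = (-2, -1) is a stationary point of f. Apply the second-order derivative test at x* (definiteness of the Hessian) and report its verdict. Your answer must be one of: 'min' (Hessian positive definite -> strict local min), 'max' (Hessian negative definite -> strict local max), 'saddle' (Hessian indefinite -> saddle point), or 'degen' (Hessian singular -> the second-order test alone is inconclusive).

Compute the Hessian H = grad^2 f:
  H = [[-7, -4], [-4, -11]]
Verify stationarity: grad f(x*) = H x* + g = (0, 0).
Eigenvalues of H: -13.4721, -4.5279.
Both eigenvalues < 0, so H is negative definite -> x* is a strict local max.

max


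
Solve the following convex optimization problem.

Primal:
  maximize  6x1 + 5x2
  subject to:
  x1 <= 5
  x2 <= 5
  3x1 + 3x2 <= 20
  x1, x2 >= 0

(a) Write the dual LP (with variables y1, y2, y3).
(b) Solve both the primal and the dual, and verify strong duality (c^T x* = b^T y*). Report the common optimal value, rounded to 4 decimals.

The standard primal-dual pair for 'max c^T x s.t. A x <= b, x >= 0' is:
  Dual:  min b^T y  s.t.  A^T y >= c,  y >= 0.

So the dual LP is:
  minimize  5y1 + 5y2 + 20y3
  subject to:
    y1 + 3y3 >= 6
    y2 + 3y3 >= 5
    y1, y2, y3 >= 0

Solving the primal: x* = (5, 1.6667).
  primal value c^T x* = 38.3333.
Solving the dual: y* = (1, 0, 1.6667).
  dual value b^T y* = 38.3333.
Strong duality: c^T x* = b^T y*. Confirmed.

38.3333


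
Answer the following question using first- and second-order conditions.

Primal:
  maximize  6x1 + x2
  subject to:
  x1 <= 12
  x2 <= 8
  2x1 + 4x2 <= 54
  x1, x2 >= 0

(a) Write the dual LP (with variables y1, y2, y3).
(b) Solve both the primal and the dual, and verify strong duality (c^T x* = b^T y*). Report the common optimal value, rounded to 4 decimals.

The standard primal-dual pair for 'max c^T x s.t. A x <= b, x >= 0' is:
  Dual:  min b^T y  s.t.  A^T y >= c,  y >= 0.

So the dual LP is:
  minimize  12y1 + 8y2 + 54y3
  subject to:
    y1 + 2y3 >= 6
    y2 + 4y3 >= 1
    y1, y2, y3 >= 0

Solving the primal: x* = (12, 7.5).
  primal value c^T x* = 79.5.
Solving the dual: y* = (5.5, 0, 0.25).
  dual value b^T y* = 79.5.
Strong duality: c^T x* = b^T y*. Confirmed.

79.5


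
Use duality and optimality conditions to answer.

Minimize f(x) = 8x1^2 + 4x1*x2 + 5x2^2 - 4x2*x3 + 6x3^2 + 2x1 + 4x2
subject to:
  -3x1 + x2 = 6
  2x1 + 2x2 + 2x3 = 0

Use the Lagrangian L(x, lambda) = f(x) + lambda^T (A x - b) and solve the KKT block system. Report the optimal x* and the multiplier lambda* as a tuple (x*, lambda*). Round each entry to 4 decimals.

Form the Lagrangian:
  L(x, lambda) = (1/2) x^T Q x + c^T x + lambda^T (A x - b)
Stationarity (grad_x L = 0): Q x + c + A^T lambda = 0.
Primal feasibility: A x = b.

This gives the KKT block system:
  [ Q   A^T ] [ x     ]   [-c ]
  [ A    0  ] [ lambda ] = [ b ]

Solving the linear system:
  x*      = (-1.6124, 1.1627, 0.4498)
  lambda* = (-6.6316, -0.3732)
  f(x*)   = 20.6077

x* = (-1.6124, 1.1627, 0.4498), lambda* = (-6.6316, -0.3732)


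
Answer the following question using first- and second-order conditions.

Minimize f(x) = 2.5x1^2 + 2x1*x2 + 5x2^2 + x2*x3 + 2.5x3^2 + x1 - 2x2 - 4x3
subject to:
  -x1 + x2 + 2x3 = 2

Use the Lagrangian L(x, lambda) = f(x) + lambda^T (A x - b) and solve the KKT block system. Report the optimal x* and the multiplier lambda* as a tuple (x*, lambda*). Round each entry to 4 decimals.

Form the Lagrangian:
  L(x, lambda) = (1/2) x^T Q x + c^T x + lambda^T (A x - b)
Stationarity (grad_x L = 0): Q x + c + A^T lambda = 0.
Primal feasibility: A x = b.

This gives the KKT block system:
  [ Q   A^T ] [ x     ]   [-c ]
  [ A    0  ] [ lambda ] = [ b ]

Solving the linear system:
  x*      = (-0.276, 0.18, 0.772)
  lambda* = (-0.02)
  f(x*)   = -1.842

x* = (-0.276, 0.18, 0.772), lambda* = (-0.02)


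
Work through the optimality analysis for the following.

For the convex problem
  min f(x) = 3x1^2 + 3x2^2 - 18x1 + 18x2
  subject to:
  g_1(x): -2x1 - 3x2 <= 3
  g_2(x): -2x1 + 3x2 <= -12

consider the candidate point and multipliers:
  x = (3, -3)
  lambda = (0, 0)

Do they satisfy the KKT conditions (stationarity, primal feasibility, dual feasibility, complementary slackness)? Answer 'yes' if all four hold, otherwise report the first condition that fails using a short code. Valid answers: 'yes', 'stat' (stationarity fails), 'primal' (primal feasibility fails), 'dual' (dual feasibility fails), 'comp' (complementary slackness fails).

Gradient of f: grad f(x) = Q x + c = (0, 0)
Constraint values g_i(x) = a_i^T x - b_i:
  g_1((3, -3)) = 0
  g_2((3, -3)) = -3
Stationarity residual: grad f(x) + sum_i lambda_i a_i = (0, 0)
  -> stationarity OK
Primal feasibility (all g_i <= 0): OK
Dual feasibility (all lambda_i >= 0): OK
Complementary slackness (lambda_i * g_i(x) = 0 for all i): OK

Verdict: yes, KKT holds.

yes


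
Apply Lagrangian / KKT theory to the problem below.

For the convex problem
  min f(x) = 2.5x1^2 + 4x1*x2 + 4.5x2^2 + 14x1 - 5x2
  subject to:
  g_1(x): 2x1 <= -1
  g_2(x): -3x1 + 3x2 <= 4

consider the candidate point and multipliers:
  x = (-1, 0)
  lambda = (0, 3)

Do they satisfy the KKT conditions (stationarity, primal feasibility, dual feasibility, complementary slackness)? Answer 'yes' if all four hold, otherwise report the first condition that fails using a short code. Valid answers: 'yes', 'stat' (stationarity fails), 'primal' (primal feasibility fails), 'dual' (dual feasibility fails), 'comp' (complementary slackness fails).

Gradient of f: grad f(x) = Q x + c = (9, -9)
Constraint values g_i(x) = a_i^T x - b_i:
  g_1((-1, 0)) = -1
  g_2((-1, 0)) = -1
Stationarity residual: grad f(x) + sum_i lambda_i a_i = (0, 0)
  -> stationarity OK
Primal feasibility (all g_i <= 0): OK
Dual feasibility (all lambda_i >= 0): OK
Complementary slackness (lambda_i * g_i(x) = 0 for all i): FAILS

Verdict: the first failing condition is complementary_slackness -> comp.

comp


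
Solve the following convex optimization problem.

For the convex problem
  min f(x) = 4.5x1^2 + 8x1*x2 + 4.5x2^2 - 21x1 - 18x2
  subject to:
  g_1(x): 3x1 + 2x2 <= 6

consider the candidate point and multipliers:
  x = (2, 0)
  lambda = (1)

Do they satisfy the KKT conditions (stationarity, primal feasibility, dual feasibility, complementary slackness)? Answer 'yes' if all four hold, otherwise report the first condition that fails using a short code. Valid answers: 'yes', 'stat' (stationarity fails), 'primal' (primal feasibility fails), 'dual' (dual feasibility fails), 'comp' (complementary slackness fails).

Gradient of f: grad f(x) = Q x + c = (-3, -2)
Constraint values g_i(x) = a_i^T x - b_i:
  g_1((2, 0)) = 0
Stationarity residual: grad f(x) + sum_i lambda_i a_i = (0, 0)
  -> stationarity OK
Primal feasibility (all g_i <= 0): OK
Dual feasibility (all lambda_i >= 0): OK
Complementary slackness (lambda_i * g_i(x) = 0 for all i): OK

Verdict: yes, KKT holds.

yes


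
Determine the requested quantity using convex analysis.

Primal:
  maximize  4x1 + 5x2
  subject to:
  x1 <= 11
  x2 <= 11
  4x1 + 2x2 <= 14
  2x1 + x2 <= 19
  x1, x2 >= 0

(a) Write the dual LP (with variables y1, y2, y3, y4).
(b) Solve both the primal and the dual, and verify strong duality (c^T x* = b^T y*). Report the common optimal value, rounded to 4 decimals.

The standard primal-dual pair for 'max c^T x s.t. A x <= b, x >= 0' is:
  Dual:  min b^T y  s.t.  A^T y >= c,  y >= 0.

So the dual LP is:
  minimize  11y1 + 11y2 + 14y3 + 19y4
  subject to:
    y1 + 4y3 + 2y4 >= 4
    y2 + 2y3 + y4 >= 5
    y1, y2, y3, y4 >= 0

Solving the primal: x* = (0, 7).
  primal value c^T x* = 35.
Solving the dual: y* = (0, 0, 2.5, 0).
  dual value b^T y* = 35.
Strong duality: c^T x* = b^T y*. Confirmed.

35


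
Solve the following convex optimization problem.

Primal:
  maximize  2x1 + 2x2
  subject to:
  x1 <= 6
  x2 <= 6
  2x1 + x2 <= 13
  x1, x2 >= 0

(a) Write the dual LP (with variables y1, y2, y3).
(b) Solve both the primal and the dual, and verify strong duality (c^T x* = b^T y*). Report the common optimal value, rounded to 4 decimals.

The standard primal-dual pair for 'max c^T x s.t. A x <= b, x >= 0' is:
  Dual:  min b^T y  s.t.  A^T y >= c,  y >= 0.

So the dual LP is:
  minimize  6y1 + 6y2 + 13y3
  subject to:
    y1 + 2y3 >= 2
    y2 + y3 >= 2
    y1, y2, y3 >= 0

Solving the primal: x* = (3.5, 6).
  primal value c^T x* = 19.
Solving the dual: y* = (0, 1, 1).
  dual value b^T y* = 19.
Strong duality: c^T x* = b^T y*. Confirmed.

19


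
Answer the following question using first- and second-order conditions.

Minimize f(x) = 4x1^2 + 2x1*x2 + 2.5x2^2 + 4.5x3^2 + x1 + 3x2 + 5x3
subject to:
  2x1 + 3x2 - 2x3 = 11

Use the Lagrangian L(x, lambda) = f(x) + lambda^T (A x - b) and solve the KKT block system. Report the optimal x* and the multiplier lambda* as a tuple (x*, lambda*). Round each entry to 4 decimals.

Form the Lagrangian:
  L(x, lambda) = (1/2) x^T Q x + c^T x + lambda^T (A x - b)
Stationarity (grad_x L = 0): Q x + c + A^T lambda = 0.
Primal feasibility: A x = b.

This gives the KKT block system:
  [ Q   A^T ] [ x     ]   [-c ]
  [ A    0  ] [ lambda ] = [ b ]

Solving the linear system:
  x*      = (0.5833, 2.1667, -1.6667)
  lambda* = (-5)
  f(x*)   = 26.875

x* = (0.5833, 2.1667, -1.6667), lambda* = (-5)


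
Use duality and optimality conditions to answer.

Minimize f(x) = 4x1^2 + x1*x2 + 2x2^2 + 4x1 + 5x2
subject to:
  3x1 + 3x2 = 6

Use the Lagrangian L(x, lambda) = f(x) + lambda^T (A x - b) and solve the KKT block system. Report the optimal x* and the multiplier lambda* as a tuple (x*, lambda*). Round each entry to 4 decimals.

Form the Lagrangian:
  L(x, lambda) = (1/2) x^T Q x + c^T x + lambda^T (A x - b)
Stationarity (grad_x L = 0): Q x + c + A^T lambda = 0.
Primal feasibility: A x = b.

This gives the KKT block system:
  [ Q   A^T ] [ x     ]   [-c ]
  [ A    0  ] [ lambda ] = [ b ]

Solving the linear system:
  x*      = (0.7, 1.3)
  lambda* = (-3.6333)
  f(x*)   = 15.55

x* = (0.7, 1.3), lambda* = (-3.6333)


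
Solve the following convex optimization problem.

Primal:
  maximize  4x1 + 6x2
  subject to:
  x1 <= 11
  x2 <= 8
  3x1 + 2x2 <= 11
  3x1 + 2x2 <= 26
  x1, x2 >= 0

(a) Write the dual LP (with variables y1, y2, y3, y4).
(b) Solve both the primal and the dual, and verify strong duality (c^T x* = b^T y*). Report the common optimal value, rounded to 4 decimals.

The standard primal-dual pair for 'max c^T x s.t. A x <= b, x >= 0' is:
  Dual:  min b^T y  s.t.  A^T y >= c,  y >= 0.

So the dual LP is:
  minimize  11y1 + 8y2 + 11y3 + 26y4
  subject to:
    y1 + 3y3 + 3y4 >= 4
    y2 + 2y3 + 2y4 >= 6
    y1, y2, y3, y4 >= 0

Solving the primal: x* = (0, 5.5).
  primal value c^T x* = 33.
Solving the dual: y* = (0, 0, 3, 0).
  dual value b^T y* = 33.
Strong duality: c^T x* = b^T y*. Confirmed.

33


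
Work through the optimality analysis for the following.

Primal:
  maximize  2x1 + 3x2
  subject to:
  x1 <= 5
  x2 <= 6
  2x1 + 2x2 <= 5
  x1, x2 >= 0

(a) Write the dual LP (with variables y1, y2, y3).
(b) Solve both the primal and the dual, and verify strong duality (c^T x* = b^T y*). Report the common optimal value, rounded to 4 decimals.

The standard primal-dual pair for 'max c^T x s.t. A x <= b, x >= 0' is:
  Dual:  min b^T y  s.t.  A^T y >= c,  y >= 0.

So the dual LP is:
  minimize  5y1 + 6y2 + 5y3
  subject to:
    y1 + 2y3 >= 2
    y2 + 2y3 >= 3
    y1, y2, y3 >= 0

Solving the primal: x* = (0, 2.5).
  primal value c^T x* = 7.5.
Solving the dual: y* = (0, 0, 1.5).
  dual value b^T y* = 7.5.
Strong duality: c^T x* = b^T y*. Confirmed.

7.5


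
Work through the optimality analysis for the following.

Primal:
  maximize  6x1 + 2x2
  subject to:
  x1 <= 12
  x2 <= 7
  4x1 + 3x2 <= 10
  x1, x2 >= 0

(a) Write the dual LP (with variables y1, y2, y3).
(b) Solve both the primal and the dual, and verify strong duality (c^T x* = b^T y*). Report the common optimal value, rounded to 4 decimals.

The standard primal-dual pair for 'max c^T x s.t. A x <= b, x >= 0' is:
  Dual:  min b^T y  s.t.  A^T y >= c,  y >= 0.

So the dual LP is:
  minimize  12y1 + 7y2 + 10y3
  subject to:
    y1 + 4y3 >= 6
    y2 + 3y3 >= 2
    y1, y2, y3 >= 0

Solving the primal: x* = (2.5, 0).
  primal value c^T x* = 15.
Solving the dual: y* = (0, 0, 1.5).
  dual value b^T y* = 15.
Strong duality: c^T x* = b^T y*. Confirmed.

15


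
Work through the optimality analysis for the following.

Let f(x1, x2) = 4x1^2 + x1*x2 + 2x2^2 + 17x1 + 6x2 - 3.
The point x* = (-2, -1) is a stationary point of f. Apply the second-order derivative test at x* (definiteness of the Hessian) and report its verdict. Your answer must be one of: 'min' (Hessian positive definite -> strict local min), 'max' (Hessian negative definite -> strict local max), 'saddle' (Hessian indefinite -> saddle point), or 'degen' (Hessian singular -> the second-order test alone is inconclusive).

Compute the Hessian H = grad^2 f:
  H = [[8, 1], [1, 4]]
Verify stationarity: grad f(x*) = H x* + g = (0, 0).
Eigenvalues of H: 3.7639, 8.2361.
Both eigenvalues > 0, so H is positive definite -> x* is a strict local min.

min


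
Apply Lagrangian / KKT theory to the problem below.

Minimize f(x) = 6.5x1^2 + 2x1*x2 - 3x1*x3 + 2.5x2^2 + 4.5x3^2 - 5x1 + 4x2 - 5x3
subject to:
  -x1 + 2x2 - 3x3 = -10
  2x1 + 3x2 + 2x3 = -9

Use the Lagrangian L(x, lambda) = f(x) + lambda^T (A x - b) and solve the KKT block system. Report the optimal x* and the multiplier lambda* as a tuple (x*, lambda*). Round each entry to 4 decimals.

Form the Lagrangian:
  L(x, lambda) = (1/2) x^T Q x + c^T x + lambda^T (A x - b)
Stationarity (grad_x L = 0): Q x + c + A^T lambda = 0.
Primal feasibility: A x = b.

This gives the KKT block system:
  [ Q   A^T ] [ x     ]   [-c ]
  [ A    0  ] [ lambda ] = [ b ]

Solving the linear system:
  x*      = (0.6885, -3.8272, 0.5524)
  lambda* = (1.6335, 3.4974)
  f(x*)   = 13.1492

x* = (0.6885, -3.8272, 0.5524), lambda* = (1.6335, 3.4974)


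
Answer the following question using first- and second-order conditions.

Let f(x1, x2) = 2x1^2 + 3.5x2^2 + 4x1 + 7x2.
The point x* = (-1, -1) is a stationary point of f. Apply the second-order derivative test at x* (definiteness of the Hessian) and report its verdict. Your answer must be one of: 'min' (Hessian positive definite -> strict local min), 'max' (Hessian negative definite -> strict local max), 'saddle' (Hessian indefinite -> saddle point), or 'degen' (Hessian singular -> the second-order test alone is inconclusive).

Compute the Hessian H = grad^2 f:
  H = [[4, 0], [0, 7]]
Verify stationarity: grad f(x*) = H x* + g = (0, 0).
Eigenvalues of H: 4, 7.
Both eigenvalues > 0, so H is positive definite -> x* is a strict local min.

min


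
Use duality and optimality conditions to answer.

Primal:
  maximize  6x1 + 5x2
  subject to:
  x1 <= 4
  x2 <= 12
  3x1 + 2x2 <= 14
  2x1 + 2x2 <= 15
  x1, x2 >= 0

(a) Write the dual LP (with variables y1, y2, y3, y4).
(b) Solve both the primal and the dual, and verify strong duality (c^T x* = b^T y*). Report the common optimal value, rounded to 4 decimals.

The standard primal-dual pair for 'max c^T x s.t. A x <= b, x >= 0' is:
  Dual:  min b^T y  s.t.  A^T y >= c,  y >= 0.

So the dual LP is:
  minimize  4y1 + 12y2 + 14y3 + 15y4
  subject to:
    y1 + 3y3 + 2y4 >= 6
    y2 + 2y3 + 2y4 >= 5
    y1, y2, y3, y4 >= 0

Solving the primal: x* = (0, 7).
  primal value c^T x* = 35.
Solving the dual: y* = (0, 0, 2.5, 0).
  dual value b^T y* = 35.
Strong duality: c^T x* = b^T y*. Confirmed.

35


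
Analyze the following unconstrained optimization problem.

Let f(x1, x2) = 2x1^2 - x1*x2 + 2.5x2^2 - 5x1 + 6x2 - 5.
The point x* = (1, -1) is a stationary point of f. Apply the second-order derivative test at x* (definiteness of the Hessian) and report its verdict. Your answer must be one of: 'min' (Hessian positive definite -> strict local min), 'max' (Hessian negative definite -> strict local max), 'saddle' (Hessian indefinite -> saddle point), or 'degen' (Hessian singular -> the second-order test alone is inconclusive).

Compute the Hessian H = grad^2 f:
  H = [[4, -1], [-1, 5]]
Verify stationarity: grad f(x*) = H x* + g = (0, 0).
Eigenvalues of H: 3.382, 5.618.
Both eigenvalues > 0, so H is positive definite -> x* is a strict local min.

min


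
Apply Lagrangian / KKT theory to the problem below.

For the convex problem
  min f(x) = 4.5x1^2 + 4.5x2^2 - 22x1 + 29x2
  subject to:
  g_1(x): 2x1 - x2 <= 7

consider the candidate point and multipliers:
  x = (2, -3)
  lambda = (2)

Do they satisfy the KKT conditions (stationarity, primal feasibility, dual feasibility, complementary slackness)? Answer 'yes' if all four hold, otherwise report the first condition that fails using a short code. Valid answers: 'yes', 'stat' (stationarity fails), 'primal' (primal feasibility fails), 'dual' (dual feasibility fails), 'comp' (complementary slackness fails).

Gradient of f: grad f(x) = Q x + c = (-4, 2)
Constraint values g_i(x) = a_i^T x - b_i:
  g_1((2, -3)) = 0
Stationarity residual: grad f(x) + sum_i lambda_i a_i = (0, 0)
  -> stationarity OK
Primal feasibility (all g_i <= 0): OK
Dual feasibility (all lambda_i >= 0): OK
Complementary slackness (lambda_i * g_i(x) = 0 for all i): OK

Verdict: yes, KKT holds.

yes


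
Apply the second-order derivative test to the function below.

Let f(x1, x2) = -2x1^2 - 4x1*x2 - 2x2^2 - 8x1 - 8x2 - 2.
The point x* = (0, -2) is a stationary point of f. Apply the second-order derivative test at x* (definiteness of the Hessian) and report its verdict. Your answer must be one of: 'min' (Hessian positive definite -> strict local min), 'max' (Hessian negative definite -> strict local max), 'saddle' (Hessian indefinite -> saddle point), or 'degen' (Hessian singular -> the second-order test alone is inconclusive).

Compute the Hessian H = grad^2 f:
  H = [[-4, -4], [-4, -4]]
Verify stationarity: grad f(x*) = H x* + g = (0, 0).
Eigenvalues of H: -8, 0.
H has a zero eigenvalue (singular; negative semidefinite but not definite), so H is neither positive definite, negative definite, nor indefinite. The second-order test alone is inconclusive -> degen.
(Indeed, f is constant along the null direction of H through x*, so x* is not a strict local extremum.)

degen


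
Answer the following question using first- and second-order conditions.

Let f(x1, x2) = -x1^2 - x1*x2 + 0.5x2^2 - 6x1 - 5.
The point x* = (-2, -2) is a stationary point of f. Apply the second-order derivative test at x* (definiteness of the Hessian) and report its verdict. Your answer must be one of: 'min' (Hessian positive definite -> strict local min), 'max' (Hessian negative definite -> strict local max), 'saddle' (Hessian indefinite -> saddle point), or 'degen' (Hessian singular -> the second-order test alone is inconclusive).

Compute the Hessian H = grad^2 f:
  H = [[-2, -1], [-1, 1]]
Verify stationarity: grad f(x*) = H x* + g = (0, 0).
Eigenvalues of H: -2.3028, 1.3028.
Eigenvalues have mixed signs, so H is indefinite -> x* is a saddle point.

saddle


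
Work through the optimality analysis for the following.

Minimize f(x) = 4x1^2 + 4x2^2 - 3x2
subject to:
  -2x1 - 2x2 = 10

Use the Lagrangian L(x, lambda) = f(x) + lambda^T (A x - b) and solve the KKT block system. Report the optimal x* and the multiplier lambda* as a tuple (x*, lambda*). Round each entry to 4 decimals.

Form the Lagrangian:
  L(x, lambda) = (1/2) x^T Q x + c^T x + lambda^T (A x - b)
Stationarity (grad_x L = 0): Q x + c + A^T lambda = 0.
Primal feasibility: A x = b.

This gives the KKT block system:
  [ Q   A^T ] [ x     ]   [-c ]
  [ A    0  ] [ lambda ] = [ b ]

Solving the linear system:
  x*      = (-2.6875, -2.3125)
  lambda* = (-10.75)
  f(x*)   = 57.2188

x* = (-2.6875, -2.3125), lambda* = (-10.75)


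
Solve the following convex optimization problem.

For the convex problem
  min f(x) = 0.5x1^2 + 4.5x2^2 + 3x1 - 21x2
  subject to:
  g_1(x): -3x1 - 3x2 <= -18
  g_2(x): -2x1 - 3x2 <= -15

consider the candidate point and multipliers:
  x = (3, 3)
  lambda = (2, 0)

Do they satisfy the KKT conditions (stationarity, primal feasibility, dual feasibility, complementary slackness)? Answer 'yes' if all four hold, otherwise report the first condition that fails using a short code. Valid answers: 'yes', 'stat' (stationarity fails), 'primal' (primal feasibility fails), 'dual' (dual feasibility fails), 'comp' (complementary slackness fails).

Gradient of f: grad f(x) = Q x + c = (6, 6)
Constraint values g_i(x) = a_i^T x - b_i:
  g_1((3, 3)) = 0
  g_2((3, 3)) = 0
Stationarity residual: grad f(x) + sum_i lambda_i a_i = (0, 0)
  -> stationarity OK
Primal feasibility (all g_i <= 0): OK
Dual feasibility (all lambda_i >= 0): OK
Complementary slackness (lambda_i * g_i(x) = 0 for all i): OK

Verdict: yes, KKT holds.

yes


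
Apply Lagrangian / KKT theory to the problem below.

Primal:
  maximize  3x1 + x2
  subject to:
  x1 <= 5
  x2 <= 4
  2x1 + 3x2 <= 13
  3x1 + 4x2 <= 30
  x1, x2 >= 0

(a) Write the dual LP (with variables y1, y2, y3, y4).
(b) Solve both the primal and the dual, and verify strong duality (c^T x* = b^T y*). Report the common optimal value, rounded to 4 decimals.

The standard primal-dual pair for 'max c^T x s.t. A x <= b, x >= 0' is:
  Dual:  min b^T y  s.t.  A^T y >= c,  y >= 0.

So the dual LP is:
  minimize  5y1 + 4y2 + 13y3 + 30y4
  subject to:
    y1 + 2y3 + 3y4 >= 3
    y2 + 3y3 + 4y4 >= 1
    y1, y2, y3, y4 >= 0

Solving the primal: x* = (5, 1).
  primal value c^T x* = 16.
Solving the dual: y* = (2.3333, 0, 0.3333, 0).
  dual value b^T y* = 16.
Strong duality: c^T x* = b^T y*. Confirmed.

16


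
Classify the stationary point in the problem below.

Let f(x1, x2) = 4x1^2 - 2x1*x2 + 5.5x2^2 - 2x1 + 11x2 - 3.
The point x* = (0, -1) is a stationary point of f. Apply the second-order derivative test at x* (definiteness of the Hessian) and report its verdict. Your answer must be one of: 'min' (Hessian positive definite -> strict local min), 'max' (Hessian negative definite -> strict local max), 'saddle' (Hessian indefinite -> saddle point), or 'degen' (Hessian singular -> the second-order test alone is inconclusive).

Compute the Hessian H = grad^2 f:
  H = [[8, -2], [-2, 11]]
Verify stationarity: grad f(x*) = H x* + g = (0, 0).
Eigenvalues of H: 7, 12.
Both eigenvalues > 0, so H is positive definite -> x* is a strict local min.

min
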